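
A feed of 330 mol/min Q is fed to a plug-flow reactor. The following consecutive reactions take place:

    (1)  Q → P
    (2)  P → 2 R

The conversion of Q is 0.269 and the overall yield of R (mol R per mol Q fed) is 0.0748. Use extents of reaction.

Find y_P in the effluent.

Conversion of Q: Q consumed = 1ξ₁ = 0.269 × 330 → ξ₁ = 88.77 mol/min.
Yield of R: 2ξ₂ / 330 = 0.0748 → ξ₂ = 12.34 mol/min.
Outlet amounts (n = n₀ + Σ ν·ξ):
  Q: 330 − 1(88.77) = 241.2
  P: 0 + 1(88.77) − 1(12.34) = 76.43
  R: 0 + 2(12.34) = 24.68
Total out = 342.3 mol/min; y_P = 76.43 / 342.3 = 0.2233.

0.223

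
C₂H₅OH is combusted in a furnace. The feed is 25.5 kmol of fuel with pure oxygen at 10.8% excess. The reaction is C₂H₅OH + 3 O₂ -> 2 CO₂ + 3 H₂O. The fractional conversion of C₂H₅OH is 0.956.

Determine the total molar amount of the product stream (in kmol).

135 kmol

Stoichiometric O₂ = 3 × 25.5 = 76.5 kmol; O₂ fed = 76.5 × 1.108 = 84.76 kmol.
Fuel reacted = 0.956 × 25.5 → ξ = 24.38 kmol.
Outlet (n = n₀ + ν ξ):
  C₂H₅OH: 25.5 − 1(24.38) = 1.122
  O₂: 84.76 − 3(24.38) = 11.63
  CO₂: 0 + 2(24.38) = 48.76
  H₂O: 0 + 3(24.38) = 73.13
Total out = 1.122 + 11.63 + 48.76 + 73.13 = 134.6 kmol.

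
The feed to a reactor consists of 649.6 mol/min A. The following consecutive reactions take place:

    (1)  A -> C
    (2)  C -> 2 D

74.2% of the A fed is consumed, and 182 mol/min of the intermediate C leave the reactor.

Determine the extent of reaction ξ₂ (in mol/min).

ξ₂ = 300 mol/min

Conversion of A: A consumed = 1ξ₁ = 0.742 × 649.6 → ξ₁ = 482 mol/min.
C balance: n_C = 0 + 1ξ₁ − 1ξ₂ = 182 → ξ₂ = (1·482 − 182)/1 = 300 mol/min.
Outlet amounts (n = n₀ + Σ ν·ξ):
  A: 649.6 − 1(482) = 167.6
  C: 0 + 1(482) − 1(300) = 182
  D: 0 + 2(300) = 600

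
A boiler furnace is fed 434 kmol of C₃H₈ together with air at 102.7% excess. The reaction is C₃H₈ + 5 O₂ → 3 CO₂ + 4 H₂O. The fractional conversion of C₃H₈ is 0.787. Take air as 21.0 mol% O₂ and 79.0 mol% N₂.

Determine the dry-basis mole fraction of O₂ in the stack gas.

0.132

Stoichiometric O₂ = 5 × 434 = 2170 kmol; O₂ fed = 2170 × 2.027 = 4399 kmol.
N₂ fed = 4399 × 79/21 = 16550 kmol.
Fuel reacted = 0.787 × 434 → ξ = 341.6 kmol.
Outlet (n = n₀ + ν ξ):
  C₃H₈: 434 − 1(341.6) = 92.44
  O₂: 4399 − 5(341.6) = 2691
  N₂: 16550 (inert)
  CO₂: 0 + 3(341.6) = 1025
  H₂O: 0 + 4(341.6) = 1366
Dry total = 20350 kmol; y_O₂ (dry) = 2691 / 20350 = 0.1322.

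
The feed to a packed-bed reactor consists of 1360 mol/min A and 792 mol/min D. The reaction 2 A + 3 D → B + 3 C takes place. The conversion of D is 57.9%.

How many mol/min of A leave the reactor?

1050 mol/min

D reacted = 0.579 × 792 = 458.6 mol/min; ν_D = −3, so ξ = 458.6/3 = 152.9 mol/min.
Outlet amounts (n = n₀ + ν ξ):
  A: 1360 − 2(152.9) = 1054
  D: 792 − 3(152.9) = 333.4
  B: 0 + 1(152.9) = 152.9
  C: 0 + 3(152.9) = 458.6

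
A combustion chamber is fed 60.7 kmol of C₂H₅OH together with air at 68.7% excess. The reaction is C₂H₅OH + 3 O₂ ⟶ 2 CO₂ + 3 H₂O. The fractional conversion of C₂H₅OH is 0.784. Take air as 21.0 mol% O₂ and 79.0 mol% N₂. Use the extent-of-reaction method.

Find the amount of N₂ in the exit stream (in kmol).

Stoichiometric O₂ = 3 × 60.7 = 182.1 kmol; O₂ fed = 182.1 × 1.687 = 307.2 kmol.
N₂ fed = 307.2 × 79/21 = 1156 kmol.
Fuel reacted = 0.784 × 60.7 → ξ = 47.59 kmol.
Outlet (n = n₀ + ν ξ):
  C₂H₅OH: 60.7 − 1(47.59) = 13.11
  O₂: 307.2 − 3(47.59) = 164.4
  N₂: 1156 (inert)
  CO₂: 0 + 2(47.59) = 95.18
  H₂O: 0 + 3(47.59) = 142.8

1160 kmol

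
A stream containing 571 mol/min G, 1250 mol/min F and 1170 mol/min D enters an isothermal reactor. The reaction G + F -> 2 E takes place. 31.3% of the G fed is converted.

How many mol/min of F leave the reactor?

1070 mol/min

G reacted = 0.313 × 571 = 178.7 mol/min; ν_G = −1, so ξ = 178.7/1 = 178.7 mol/min.
Outlet amounts (n = n₀ + ν ξ):
  G: 571 − 1(178.7) = 392.3
  F: 1250 − 1(178.7) = 1071
  E: 0 + 2(178.7) = 357.4
  D: 1170 (inert)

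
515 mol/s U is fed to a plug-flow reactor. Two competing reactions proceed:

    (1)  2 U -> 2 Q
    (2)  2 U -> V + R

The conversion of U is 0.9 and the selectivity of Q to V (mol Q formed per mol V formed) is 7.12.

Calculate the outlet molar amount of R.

Conversion of U: U consumed = 0.9 × 515 = 463.5 mol/s = 2ξ₁ + 2ξ₂.
Selectivity: 2ξ₁ / (1ξ₂) = 7.12 → ξ₁ = 3.56 ξ₂.
Substitute: (2·3.56 + 2) ξ₂ = 463.5 → ξ₂ = 50.82 mol/s, ξ₁ = 180.9 mol/s.
Outlet amounts (n = n₀ + Σ ν·ξ):
  U: 515 − 2(180.9) − 2(50.82) = 51.5
  Q: 0 + 2(180.9) = 361.9
  V: 0 + 1(50.82) = 50.82
  R: 0 + 1(50.82) = 50.82

50.8 mol/s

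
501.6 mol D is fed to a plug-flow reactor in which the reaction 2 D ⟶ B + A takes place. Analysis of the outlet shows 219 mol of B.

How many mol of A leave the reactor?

For B: n = n₀ + 1ξ → 219 = 0 + 1ξ, giving ξ = 219 mol.
Outlet amounts (n = n₀ + ν ξ):
  D: 501.6 − 2(219) = 63.6
  B: 0 + 1(219) = 219
  A: 0 + 1(219) = 219

219 mol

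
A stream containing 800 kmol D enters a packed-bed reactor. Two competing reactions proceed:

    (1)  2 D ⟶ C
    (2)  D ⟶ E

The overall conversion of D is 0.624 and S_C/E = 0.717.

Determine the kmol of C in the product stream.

Conversion of D: D consumed = 0.624 × 800 = 499.2 kmol = 2ξ₁ + 1ξ₂.
Selectivity: 1ξ₁ / (1ξ₂) = 0.717 → ξ₁ = 0.717 ξ₂.
Substitute: (2·0.717 + 1) ξ₂ = 499.2 → ξ₂ = 205.1 kmol, ξ₁ = 147.1 kmol.
Outlet amounts (n = n₀ + Σ ν·ξ):
  D: 800 − 2(147.1) − 1(205.1) = 300.8
  C: 0 + 1(147.1) = 147.1
  E: 0 + 1(205.1) = 205.1

147 kmol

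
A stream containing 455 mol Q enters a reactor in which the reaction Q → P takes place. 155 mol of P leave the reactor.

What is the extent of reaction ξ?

ξ = 155 mol

For P: n = n₀ + 1ξ → 155 = 0 + 1ξ, giving ξ = 155 mol.
Outlet amounts (n = n₀ + ν ξ):
  Q: 455 − 1(155) = 300
  P: 0 + 1(155) = 155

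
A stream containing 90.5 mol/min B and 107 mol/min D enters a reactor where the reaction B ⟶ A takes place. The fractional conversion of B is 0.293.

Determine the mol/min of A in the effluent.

26.5 mol/min

B reacted = 0.293 × 90.5 = 26.52 mol/min; ν_B = −1, so ξ = 26.52/1 = 26.52 mol/min.
Outlet amounts (n = n₀ + ν ξ):
  B: 90.5 − 1(26.52) = 63.98
  A: 0 + 1(26.52) = 26.52
  D: 107 (inert)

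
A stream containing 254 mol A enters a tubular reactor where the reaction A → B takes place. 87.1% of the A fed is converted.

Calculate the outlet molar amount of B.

221 mol

A reacted = 0.871 × 254 = 221.2 mol; ν_A = −1, so ξ = 221.2/1 = 221.2 mol.
Outlet amounts (n = n₀ + ν ξ):
  A: 254 − 1(221.2) = 32.77
  B: 0 + 1(221.2) = 221.2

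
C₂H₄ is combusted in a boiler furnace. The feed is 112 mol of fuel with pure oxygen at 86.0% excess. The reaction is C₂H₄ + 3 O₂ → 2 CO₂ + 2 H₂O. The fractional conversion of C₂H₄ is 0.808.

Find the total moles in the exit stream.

Stoichiometric O₂ = 3 × 112 = 336 mol; O₂ fed = 336 × 1.860 = 625 mol.
Fuel reacted = 0.808 × 112 → ξ = 90.5 mol.
Outlet (n = n₀ + ν ξ):
  C₂H₄: 112 − 1(90.5) = 21.5
  O₂: 625 − 3(90.5) = 353.5
  CO₂: 0 + 2(90.5) = 181
  H₂O: 0 + 2(90.5) = 181
Total out = 21.5 + 353.5 + 181 + 181 = 737 mol.

737 mol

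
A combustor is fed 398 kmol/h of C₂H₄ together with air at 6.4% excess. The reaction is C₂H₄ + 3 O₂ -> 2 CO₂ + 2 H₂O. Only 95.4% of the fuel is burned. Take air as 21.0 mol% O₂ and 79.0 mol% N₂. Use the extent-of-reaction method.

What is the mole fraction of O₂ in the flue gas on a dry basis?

0.0231

Stoichiometric O₂ = 3 × 398 = 1194 kmol/h; O₂ fed = 1194 × 1.064 = 1270 kmol/h.
N₂ fed = 1270 × 79/21 = 4779 kmol/h.
Fuel reacted = 0.954 × 398 → ξ = 379.7 kmol/h.
Outlet (n = n₀ + ν ξ):
  C₂H₄: 398 − 1(379.7) = 18.31
  O₂: 1270 − 3(379.7) = 131.3
  N₂: 4779 (inert)
  CO₂: 0 + 2(379.7) = 759.4
  H₂O: 0 + 2(379.7) = 759.4
Dry total = 5688 kmol/h; y_O₂ (dry) = 131.3 / 5688 = 0.02309.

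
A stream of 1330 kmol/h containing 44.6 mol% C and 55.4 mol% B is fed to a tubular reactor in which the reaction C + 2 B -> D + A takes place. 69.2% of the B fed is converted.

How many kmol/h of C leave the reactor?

B reacted = 0.692 × 736.8 = 509.9 kmol/h; ν_B = −2, so ξ = 509.9/2 = 254.9 kmol/h.
Outlet amounts (n = n₀ + ν ξ):
  C: 593.2 − 1(254.9) = 338.2
  B: 736.8 − 2(254.9) = 226.9
  D: 0 + 1(254.9) = 254.9
  A: 0 + 1(254.9) = 254.9

338 kmol/h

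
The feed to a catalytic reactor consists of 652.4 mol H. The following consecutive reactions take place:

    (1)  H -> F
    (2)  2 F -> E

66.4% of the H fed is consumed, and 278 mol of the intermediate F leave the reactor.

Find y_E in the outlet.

Conversion of H: H consumed = 1ξ₁ = 0.664 × 652.4 → ξ₁ = 433.2 mol.
F balance: n_F = 0 + 1ξ₁ − 2ξ₂ = 278 → ξ₂ = (1·433.2 − 278)/2 = 77.6 mol.
Outlet amounts (n = n₀ + Σ ν·ξ):
  H: 652.4 − 1(433.2) = 219.2
  F: 0 + 1(433.2) − 2(77.6) = 278
  E: 0 + 1(77.6) = 77.6
Total out = 574.8 mol; y_E = 77.6 / 574.8 = 0.135.

0.135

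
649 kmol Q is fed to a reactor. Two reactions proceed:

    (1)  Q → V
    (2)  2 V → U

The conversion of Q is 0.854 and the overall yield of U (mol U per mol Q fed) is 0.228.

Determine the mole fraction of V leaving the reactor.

Conversion of Q: Q consumed = 1ξ₁ = 0.854 × 649 → ξ₁ = 554.2 kmol.
Yield of U: 1ξ₂ / 649 = 0.228 → ξ₂ = 148 kmol.
Outlet amounts (n = n₀ + Σ ν·ξ):
  Q: 649 − 1(554.2) = 94.75
  V: 0 + 1(554.2) − 2(148) = 258.3
  U: 0 + 1(148) = 148
Total out = 501 kmol; y_V = 258.3 / 501 = 0.5155.

0.516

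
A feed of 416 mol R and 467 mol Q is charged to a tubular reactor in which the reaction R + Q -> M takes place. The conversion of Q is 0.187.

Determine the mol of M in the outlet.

87.3 mol

Q reacted = 0.187 × 467 = 87.33 mol; ν_Q = −1, so ξ = 87.33/1 = 87.33 mol.
Outlet amounts (n = n₀ + ν ξ):
  R: 416 − 1(87.33) = 328.7
  Q: 467 − 1(87.33) = 379.7
  M: 0 + 1(87.33) = 87.33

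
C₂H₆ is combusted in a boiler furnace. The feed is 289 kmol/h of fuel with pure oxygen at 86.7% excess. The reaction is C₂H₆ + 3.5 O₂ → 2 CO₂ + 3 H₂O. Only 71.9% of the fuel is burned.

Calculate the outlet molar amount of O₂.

1160 kmol/h

Stoichiometric O₂ = 3.5 × 289 = 1012 kmol/h; O₂ fed = 1012 × 1.867 = 1888 kmol/h.
Fuel reacted = 0.719 × 289 → ξ = 207.8 kmol/h.
Outlet (n = n₀ + ν ξ):
  C₂H₆: 289 − 1(207.8) = 81.21
  O₂: 1888 − 3.5(207.8) = 1161
  CO₂: 0 + 2(207.8) = 415.6
  H₂O: 0 + 3(207.8) = 623.4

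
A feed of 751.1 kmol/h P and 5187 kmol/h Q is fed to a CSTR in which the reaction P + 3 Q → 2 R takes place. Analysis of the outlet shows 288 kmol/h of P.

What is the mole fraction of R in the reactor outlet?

0.185

For P: n = n₀ − 1ξ → 288 = 751.1 − 1ξ, giving ξ = 463.1 kmol/h.
Outlet amounts (n = n₀ + ν ξ):
  P: 751.1 − 1(463.1) = 288
  Q: 5187 − 3(463.1) = 3798
  R: 0 + 2(463.1) = 926.2
Total out = 5012 kmol/h; y_R = 926.2 / 5012 = 0.1848.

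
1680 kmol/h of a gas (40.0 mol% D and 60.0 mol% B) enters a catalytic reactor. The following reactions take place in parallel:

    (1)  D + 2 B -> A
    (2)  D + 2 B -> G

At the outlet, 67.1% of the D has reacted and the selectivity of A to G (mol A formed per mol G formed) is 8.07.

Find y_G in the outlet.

Conversion of D: D consumed = 0.671 × 672 = 450.9 kmol/h = 1ξ₁ + 1ξ₂.
Selectivity: 1ξ₁ / (1ξ₂) = 8.07 → ξ₁ = 8.07 ξ₂.
Substitute: (1·8.07 + 1) ξ₂ = 450.9 → ξ₂ = 49.71 kmol/h, ξ₁ = 401.2 kmol/h.
Outlet amounts (n = n₀ + Σ ν·ξ):
  D: 672 − 1(401.2) − 1(49.71) = 221.1
  B: 1008 − 2(401.2) − 2(49.71) = 106.2
  A: 0 + 1(401.2) = 401.2
  G: 0 + 1(49.71) = 49.71
Total out = 778.2 kmol/h; y_G = 49.71 / 778.2 = 0.06389.

0.0639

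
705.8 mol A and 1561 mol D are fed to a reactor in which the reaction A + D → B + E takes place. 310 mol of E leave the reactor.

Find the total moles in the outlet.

For E: n = n₀ + 1ξ → 310 = 0 + 1ξ, giving ξ = 310 mol.
Outlet amounts (n = n₀ + ν ξ):
  A: 705.8 − 1(310) = 395.8
  D: 1561 − 1(310) = 1251
  B: 0 + 1(310) = 310
  E: 0 + 1(310) = 310
Total out = 395.8 + 1251 + 310 + 310 = 2267 mol.

2270 mol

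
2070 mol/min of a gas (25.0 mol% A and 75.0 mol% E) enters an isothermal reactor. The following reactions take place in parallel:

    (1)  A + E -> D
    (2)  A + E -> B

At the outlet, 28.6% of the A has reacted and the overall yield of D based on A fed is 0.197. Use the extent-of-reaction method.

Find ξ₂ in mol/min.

Yield of D: 1ξ₁ / 517.5 = 0.197 → ξ₁ = 101.9 mol/min.
Conversion of A: 1ξ₁ + 1ξ₂ = 0.286 × 517.5 = 148 → ξ₂ = 46.06 mol/min.
Outlet amounts (n = n₀ + Σ ν·ξ):
  A: 517.5 − 1(101.9) − 1(46.06) = 369.5
  E: 1552 − 1(101.9) − 1(46.06) = 1404
  D: 0 + 1(101.9) = 101.9
  B: 0 + 1(46.06) = 46.06

ξ₂ = 46.1 mol/min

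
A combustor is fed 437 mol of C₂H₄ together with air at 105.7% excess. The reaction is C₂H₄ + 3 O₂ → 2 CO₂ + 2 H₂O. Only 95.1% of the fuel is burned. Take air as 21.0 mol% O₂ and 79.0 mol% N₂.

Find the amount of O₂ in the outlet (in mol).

1450 mol

Stoichiometric O₂ = 3 × 437 = 1311 mol; O₂ fed = 1311 × 2.057 = 2697 mol.
N₂ fed = 2697 × 79/21 = 10140 mol.
Fuel reacted = 0.951 × 437 → ξ = 415.6 mol.
Outlet (n = n₀ + ν ξ):
  C₂H₄: 437 − 1(415.6) = 21.41
  O₂: 2697 − 3(415.6) = 1450
  N₂: 10140 (inert)
  CO₂: 0 + 2(415.6) = 831.2
  H₂O: 0 + 2(415.6) = 831.2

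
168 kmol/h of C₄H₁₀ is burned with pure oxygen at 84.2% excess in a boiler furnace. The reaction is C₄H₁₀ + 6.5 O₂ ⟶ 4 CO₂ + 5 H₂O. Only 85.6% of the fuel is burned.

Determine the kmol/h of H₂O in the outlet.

Stoichiometric O₂ = 6.5 × 168 = 1092 kmol/h; O₂ fed = 1092 × 1.842 = 2011 kmol/h.
Fuel reacted = 0.856 × 168 → ξ = 143.8 kmol/h.
Outlet (n = n₀ + ν ξ):
  C₄H₁₀: 168 − 1(143.8) = 24.19
  O₂: 2011 − 6.5(143.8) = 1077
  CO₂: 0 + 4(143.8) = 575.2
  H₂O: 0 + 5(143.8) = 719

719 kmol/h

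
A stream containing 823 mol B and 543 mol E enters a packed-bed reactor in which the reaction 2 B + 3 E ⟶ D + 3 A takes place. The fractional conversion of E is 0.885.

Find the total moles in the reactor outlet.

1210 mol

E reacted = 0.885 × 543 = 480.6 mol; ν_E = −3, so ξ = 480.6/3 = 160.2 mol.
Outlet amounts (n = n₀ + ν ξ):
  B: 823 − 2(160.2) = 502.6
  E: 543 − 3(160.2) = 62.44
  D: 0 + 1(160.2) = 160.2
  A: 0 + 3(160.2) = 480.6
Total out = 502.6 + 62.44 + 160.2 + 480.6 = 1206 mol.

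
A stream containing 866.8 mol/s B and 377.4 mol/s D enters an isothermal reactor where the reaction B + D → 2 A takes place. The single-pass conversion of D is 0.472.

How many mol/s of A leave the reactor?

356 mol/s

D reacted = 0.472 × 377.4 = 178.1 mol/s; ν_D = −1, so ξ = 178.1/1 = 178.1 mol/s.
Outlet amounts (n = n₀ + ν ξ):
  B: 866.8 − 1(178.1) = 688.7
  D: 377.4 − 1(178.1) = 199.3
  A: 0 + 2(178.1) = 356.3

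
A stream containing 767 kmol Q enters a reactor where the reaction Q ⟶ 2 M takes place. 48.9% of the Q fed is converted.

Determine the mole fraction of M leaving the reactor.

Q reacted = 0.489 × 767 = 375.1 kmol; ν_Q = −1, so ξ = 375.1/1 = 375.1 kmol.
Outlet amounts (n = n₀ + ν ξ):
  Q: 767 − 1(375.1) = 391.9
  M: 0 + 2(375.1) = 750.1
Total out = 1142 kmol; y_M = 750.1 / 1142 = 0.6568.

0.657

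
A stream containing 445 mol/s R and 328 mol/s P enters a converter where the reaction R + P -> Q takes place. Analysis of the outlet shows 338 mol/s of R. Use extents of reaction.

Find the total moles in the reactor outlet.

666 mol/s

For R: n = n₀ − 1ξ → 338 = 445 − 1ξ, giving ξ = 107 mol/s.
Outlet amounts (n = n₀ + ν ξ):
  R: 445 − 1(107) = 338
  P: 328 − 1(107) = 221
  Q: 0 + 1(107) = 107
Total out = 338 + 221 + 107 = 666 mol/s.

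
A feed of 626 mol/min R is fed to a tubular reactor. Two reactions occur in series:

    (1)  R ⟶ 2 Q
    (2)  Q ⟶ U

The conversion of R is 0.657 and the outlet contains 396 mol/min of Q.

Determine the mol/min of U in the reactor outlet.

Conversion of R: R consumed = 1ξ₁ = 0.657 × 626 → ξ₁ = 411.3 mol/min.
Q balance: n_Q = 0 + 2ξ₁ − 1ξ₂ = 396 → ξ₂ = (2·411.3 − 396)/1 = 426.6 mol/min.
Outlet amounts (n = n₀ + Σ ν·ξ):
  R: 626 − 1(411.3) = 214.7
  Q: 0 + 2(411.3) − 1(426.6) = 396
  U: 0 + 1(426.6) = 426.6

427 mol/min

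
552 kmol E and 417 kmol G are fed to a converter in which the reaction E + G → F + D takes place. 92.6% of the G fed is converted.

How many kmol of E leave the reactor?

G reacted = 0.926 × 417 = 386.1 kmol; ν_G = −1, so ξ = 386.1/1 = 386.1 kmol.
Outlet amounts (n = n₀ + ν ξ):
  E: 552 − 1(386.1) = 165.9
  G: 417 − 1(386.1) = 30.86
  F: 0 + 1(386.1) = 386.1
  D: 0 + 1(386.1) = 386.1

166 kmol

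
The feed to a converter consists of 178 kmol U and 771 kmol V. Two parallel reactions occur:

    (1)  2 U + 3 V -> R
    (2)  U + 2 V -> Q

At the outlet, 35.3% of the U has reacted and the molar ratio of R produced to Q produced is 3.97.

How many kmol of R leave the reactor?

27.9 kmol

Conversion of U: U consumed = 0.353 × 178 = 62.83 kmol = 2ξ₁ + 1ξ₂.
Selectivity: 1ξ₁ / (1ξ₂) = 3.97 → ξ₁ = 3.97 ξ₂.
Substitute: (2·3.97 + 1) ξ₂ = 62.83 → ξ₂ = 7.028 kmol, ξ₁ = 27.9 kmol.
Outlet amounts (n = n₀ + Σ ν·ξ):
  U: 178 − 2(27.9) − 1(7.028) = 115.2
  V: 771 − 3(27.9) − 2(7.028) = 673.2
  R: 0 + 1(27.9) = 27.9
  Q: 0 + 1(7.028) = 7.028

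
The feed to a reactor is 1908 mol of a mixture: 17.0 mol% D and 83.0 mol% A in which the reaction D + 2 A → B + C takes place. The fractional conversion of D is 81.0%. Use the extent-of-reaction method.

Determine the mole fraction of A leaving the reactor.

0.643

D reacted = 0.81 × 324.4 = 262.7 mol; ν_D = −1, so ξ = 262.7/1 = 262.7 mol.
Outlet amounts (n = n₀ + ν ξ):
  D: 324.4 − 1(262.7) = 61.63
  A: 1584 − 2(262.7) = 1058
  B: 0 + 1(262.7) = 262.7
  C: 0 + 1(262.7) = 262.7
Total out = 1645 mol; y_A = 1058 / 1645 = 0.6432.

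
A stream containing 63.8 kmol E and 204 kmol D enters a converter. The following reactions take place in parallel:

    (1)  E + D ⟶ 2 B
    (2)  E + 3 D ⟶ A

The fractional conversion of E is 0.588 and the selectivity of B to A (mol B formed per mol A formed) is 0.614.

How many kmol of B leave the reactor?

17.6 kmol

Conversion of E: E consumed = 0.588 × 63.8 = 37.51 kmol = 1ξ₁ + 1ξ₂.
Selectivity: 2ξ₁ / (1ξ₂) = 0.614 → ξ₁ = 0.307 ξ₂.
Substitute: (1·0.307 + 1) ξ₂ = 37.51 → ξ₂ = 28.7 kmol, ξ₁ = 8.812 kmol.
Outlet amounts (n = n₀ + Σ ν·ξ):
  E: 63.8 − 1(8.812) − 1(28.7) = 26.29
  D: 204 − 1(8.812) − 3(28.7) = 109.1
  B: 0 + 2(8.812) = 17.62
  A: 0 + 1(28.7) = 28.7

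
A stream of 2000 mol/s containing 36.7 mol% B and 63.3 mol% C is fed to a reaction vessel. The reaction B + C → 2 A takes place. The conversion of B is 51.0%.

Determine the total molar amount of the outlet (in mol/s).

2000 mol/s

B reacted = 0.51 × 734 = 374.3 mol/s; ν_B = −1, so ξ = 374.3/1 = 374.3 mol/s.
Outlet amounts (n = n₀ + ν ξ):
  B: 734 − 1(374.3) = 359.7
  C: 1266 − 1(374.3) = 891.7
  A: 0 + 2(374.3) = 748.7
Total out = 359.7 + 891.7 + 748.7 = 2000 mol/s.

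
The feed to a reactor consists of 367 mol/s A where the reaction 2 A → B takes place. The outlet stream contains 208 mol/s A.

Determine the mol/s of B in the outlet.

79.5 mol/s

For A: n = n₀ − 2ξ → 208 = 367 − 2ξ, giving ξ = 79.5 mol/s.
Outlet amounts (n = n₀ + ν ξ):
  A: 367 − 2(79.5) = 208
  B: 0 + 1(79.5) = 79.5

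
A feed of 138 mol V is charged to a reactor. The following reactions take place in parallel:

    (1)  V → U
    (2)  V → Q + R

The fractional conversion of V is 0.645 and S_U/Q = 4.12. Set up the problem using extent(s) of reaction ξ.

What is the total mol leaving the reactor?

155 mol

Conversion of V: V consumed = 0.645 × 138 = 89.01 mol = 1ξ₁ + 1ξ₂.
Selectivity: 1ξ₁ / (1ξ₂) = 4.12 → ξ₁ = 4.12 ξ₂.
Substitute: (1·4.12 + 1) ξ₂ = 89.01 → ξ₂ = 17.38 mol, ξ₁ = 71.63 mol.
Outlet amounts (n = n₀ + Σ ν·ξ):
  V: 138 − 1(71.63) − 1(17.38) = 48.99
  U: 0 + 1(71.63) = 71.63
  Q: 0 + 1(17.38) = 17.38
  R: 0 + 1(17.38) = 17.38
Total out = 48.99 + 71.63 + 17.38 + 17.38 = 155.4 mol.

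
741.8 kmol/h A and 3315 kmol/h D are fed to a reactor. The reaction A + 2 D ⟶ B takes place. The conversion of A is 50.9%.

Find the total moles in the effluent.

3300 kmol/h

A reacted = 0.509 × 741.8 = 377.6 kmol/h; ν_A = −1, so ξ = 377.6/1 = 377.6 kmol/h.
Outlet amounts (n = n₀ + ν ξ):
  A: 741.8 − 1(377.6) = 364.2
  D: 3315 − 2(377.6) = 2560
  B: 0 + 1(377.6) = 377.6
Total out = 364.2 + 2560 + 377.6 = 3302 kmol/h.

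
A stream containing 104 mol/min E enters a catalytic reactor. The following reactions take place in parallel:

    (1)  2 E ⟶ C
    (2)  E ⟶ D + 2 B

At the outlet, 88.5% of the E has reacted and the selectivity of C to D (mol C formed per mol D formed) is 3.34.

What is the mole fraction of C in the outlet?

0.455

Conversion of E: E consumed = 0.885 × 104 = 92.04 mol/min = 2ξ₁ + 1ξ₂.
Selectivity: 1ξ₁ / (1ξ₂) = 3.34 → ξ₁ = 3.34 ξ₂.
Substitute: (2·3.34 + 1) ξ₂ = 92.04 → ξ₂ = 11.98 mol/min, ξ₁ = 40.03 mol/min.
Outlet amounts (n = n₀ + Σ ν·ξ):
  E: 104 − 2(40.03) − 1(11.98) = 11.96
  C: 0 + 1(40.03) = 40.03
  D: 0 + 1(11.98) = 11.98
  B: 0 + 2(11.98) = 23.97
Total out = 87.94 mol/min; y_C = 40.03 / 87.94 = 0.4552.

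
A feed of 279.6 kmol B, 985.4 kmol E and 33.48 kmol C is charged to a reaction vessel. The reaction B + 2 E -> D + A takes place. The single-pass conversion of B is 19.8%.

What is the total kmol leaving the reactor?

B reacted = 0.198 × 279.6 = 55.36 kmol; ν_B = −1, so ξ = 55.36/1 = 55.36 kmol.
Outlet amounts (n = n₀ + ν ξ):
  B: 279.6 − 1(55.36) = 224.2
  E: 985.4 − 2(55.36) = 874.7
  D: 0 + 1(55.36) = 55.36
  A: 0 + 1(55.36) = 55.36
  C: 33.48 (inert)
Total out = 224.2 + 874.7 + 55.36 + 55.36 + 33.48 = 1243 kmol.

1240 kmol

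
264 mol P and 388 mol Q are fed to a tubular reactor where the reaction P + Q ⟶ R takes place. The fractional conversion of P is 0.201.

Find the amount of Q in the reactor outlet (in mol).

P reacted = 0.201 × 264 = 53.06 mol; ν_P = −1, so ξ = 53.06/1 = 53.06 mol.
Outlet amounts (n = n₀ + ν ξ):
  P: 264 − 1(53.06) = 210.9
  Q: 388 − 1(53.06) = 334.9
  R: 0 + 1(53.06) = 53.06

335 mol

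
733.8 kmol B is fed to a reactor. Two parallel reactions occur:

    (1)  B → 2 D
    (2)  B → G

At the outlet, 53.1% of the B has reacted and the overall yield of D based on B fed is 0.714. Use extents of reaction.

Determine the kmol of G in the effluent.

Yield of D: 2ξ₁ / 733.8 = 0.714 → ξ₁ = 262 kmol.
Conversion of B: 1ξ₁ + 1ξ₂ = 0.531 × 733.8 = 389.6 → ξ₂ = 127.7 kmol.
Outlet amounts (n = n₀ + Σ ν·ξ):
  B: 733.8 − 1(262) − 1(127.7) = 344.2
  D: 0 + 2(262) = 523.9
  G: 0 + 1(127.7) = 127.7

128 kmol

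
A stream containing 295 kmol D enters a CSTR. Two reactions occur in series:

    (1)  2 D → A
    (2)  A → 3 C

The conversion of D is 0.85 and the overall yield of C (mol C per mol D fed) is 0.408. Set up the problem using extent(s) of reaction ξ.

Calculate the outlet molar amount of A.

85.3 kmol

Conversion of D: D consumed = 2ξ₁ = 0.85 × 295 → ξ₁ = 125.4 kmol.
Yield of C: 3ξ₂ / 295 = 0.408 → ξ₂ = 40.12 kmol.
Outlet amounts (n = n₀ + Σ ν·ξ):
  D: 295 − 2(125.4) = 44.25
  A: 0 + 1(125.4) − 1(40.12) = 85.25
  C: 0 + 3(40.12) = 120.4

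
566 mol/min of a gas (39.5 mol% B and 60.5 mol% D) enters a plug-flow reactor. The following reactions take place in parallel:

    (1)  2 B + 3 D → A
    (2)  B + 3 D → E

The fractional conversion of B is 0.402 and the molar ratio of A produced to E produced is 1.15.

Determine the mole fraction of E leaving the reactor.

0.0759

Conversion of B: B consumed = 0.402 × 223.6 = 89.88 mol/min = 2ξ₁ + 1ξ₂.
Selectivity: 1ξ₁ / (1ξ₂) = 1.15 → ξ₁ = 1.15 ξ₂.
Substitute: (2·1.15 + 1) ξ₂ = 89.88 → ξ₂ = 27.23 mol/min, ξ₁ = 31.32 mol/min.
Outlet amounts (n = n₀ + Σ ν·ξ):
  B: 223.6 − 2(31.32) − 1(27.23) = 133.7
  D: 342.4 − 3(31.32) − 3(27.23) = 166.8
  A: 0 + 1(31.32) = 31.32
  E: 0 + 1(27.23) = 27.23
Total out = 359 mol/min; y_E = 27.23 / 359 = 0.07586.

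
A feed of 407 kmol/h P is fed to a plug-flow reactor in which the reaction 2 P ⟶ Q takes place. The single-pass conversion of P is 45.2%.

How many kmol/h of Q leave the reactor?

92 kmol/h

P reacted = 0.452 × 407 = 184 kmol/h; ν_P = −2, so ξ = 184/2 = 91.98 kmol/h.
Outlet amounts (n = n₀ + ν ξ):
  P: 407 − 2(91.98) = 223
  Q: 0 + 1(91.98) = 91.98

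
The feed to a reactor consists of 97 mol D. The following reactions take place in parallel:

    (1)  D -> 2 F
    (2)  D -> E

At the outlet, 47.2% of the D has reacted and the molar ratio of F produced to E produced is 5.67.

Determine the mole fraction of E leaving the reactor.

0.0912

Conversion of D: D consumed = 0.472 × 97 = 45.78 mol = 1ξ₁ + 1ξ₂.
Selectivity: 2ξ₁ / (1ξ₂) = 5.67 → ξ₁ = 2.835 ξ₂.
Substitute: (1·2.835 + 1) ξ₂ = 45.78 → ξ₂ = 11.94 mol, ξ₁ = 33.85 mol.
Outlet amounts (n = n₀ + Σ ν·ξ):
  D: 97 − 1(33.85) − 1(11.94) = 51.22
  F: 0 + 2(33.85) = 67.69
  E: 0 + 1(11.94) = 11.94
Total out = 130.8 mol; y_E = 11.94 / 130.8 = 0.09124.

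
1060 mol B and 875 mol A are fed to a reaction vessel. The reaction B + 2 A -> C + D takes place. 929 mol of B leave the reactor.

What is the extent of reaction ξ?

ξ = 131 mol

For B: n = n₀ − 1ξ → 929 = 1060 − 1ξ, giving ξ = 131 mol.
Outlet amounts (n = n₀ + ν ξ):
  B: 1060 − 1(131) = 929
  A: 875 − 2(131) = 613
  C: 0 + 1(131) = 131
  D: 0 + 1(131) = 131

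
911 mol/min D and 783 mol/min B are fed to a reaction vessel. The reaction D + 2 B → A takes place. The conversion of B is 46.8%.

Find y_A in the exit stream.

0.138

B reacted = 0.468 × 783 = 366.4 mol/min; ν_B = −2, so ξ = 366.4/2 = 183.2 mol/min.
Outlet amounts (n = n₀ + ν ξ):
  D: 911 − 1(183.2) = 727.8
  B: 783 − 2(183.2) = 416.6
  A: 0 + 1(183.2) = 183.2
Total out = 1328 mol/min; y_A = 183.2 / 1328 = 0.138.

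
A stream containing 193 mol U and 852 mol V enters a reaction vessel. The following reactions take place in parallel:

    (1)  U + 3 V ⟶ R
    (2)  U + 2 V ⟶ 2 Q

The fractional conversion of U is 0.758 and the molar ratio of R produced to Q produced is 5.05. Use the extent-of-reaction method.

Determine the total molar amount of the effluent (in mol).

Conversion of U: U consumed = 0.758 × 193 = 146.3 mol = 1ξ₁ + 1ξ₂.
Selectivity: 1ξ₁ / (2ξ₂) = 5.05 → ξ₁ = 10.1 ξ₂.
Substitute: (1·10.1 + 1) ξ₂ = 146.3 → ξ₂ = 13.18 mol, ξ₁ = 133.1 mol.
Outlet amounts (n = n₀ + Σ ν·ξ):
  U: 193 − 1(133.1) − 1(13.18) = 46.71
  V: 852 − 3(133.1) − 2(13.18) = 426.3
  R: 0 + 1(133.1) = 133.1
  Q: 0 + 2(13.18) = 26.36
Total out = 46.71 + 426.3 + 133.1 + 26.36 = 632.5 mol.

632 mol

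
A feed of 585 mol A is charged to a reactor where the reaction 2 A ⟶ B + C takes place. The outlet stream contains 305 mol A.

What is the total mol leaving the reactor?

For A: n = n₀ − 2ξ → 305 = 585 − 2ξ, giving ξ = 140 mol.
Outlet amounts (n = n₀ + ν ξ):
  A: 585 − 2(140) = 305
  B: 0 + 1(140) = 140
  C: 0 + 1(140) = 140
Total out = 305 + 140 + 140 = 585 mol.

585 mol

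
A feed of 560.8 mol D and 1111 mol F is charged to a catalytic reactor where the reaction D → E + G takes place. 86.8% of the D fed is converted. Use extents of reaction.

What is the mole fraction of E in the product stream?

D reacted = 0.868 × 560.8 = 486.8 mol; ν_D = −1, so ξ = 486.8/1 = 486.8 mol.
Outlet amounts (n = n₀ + ν ξ):
  D: 560.8 − 1(486.8) = 74.03
  E: 0 + 1(486.8) = 486.8
  G: 0 + 1(486.8) = 486.8
  F: 1111 (inert)
Total out = 2159 mol; y_E = 486.8 / 2159 = 0.2255.

0.226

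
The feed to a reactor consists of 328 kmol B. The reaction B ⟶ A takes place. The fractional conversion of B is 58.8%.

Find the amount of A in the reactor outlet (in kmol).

193 kmol

B reacted = 0.588 × 328 = 192.9 kmol; ν_B = −1, so ξ = 192.9/1 = 192.9 kmol.
Outlet amounts (n = n₀ + ν ξ):
  B: 328 − 1(192.9) = 135.1
  A: 0 + 1(192.9) = 192.9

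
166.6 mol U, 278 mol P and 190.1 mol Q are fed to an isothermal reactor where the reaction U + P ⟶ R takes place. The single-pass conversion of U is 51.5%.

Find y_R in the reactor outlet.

U reacted = 0.515 × 166.6 = 85.8 mol; ν_U = −1, so ξ = 85.8/1 = 85.8 mol.
Outlet amounts (n = n₀ + ν ξ):
  U: 166.6 − 1(85.8) = 80.8
  P: 278 − 1(85.8) = 192.2
  R: 0 + 1(85.8) = 85.8
  Q: 190.1 (inert)
Total out = 548.9 mol; y_R = 85.8 / 548.9 = 0.1563.

0.156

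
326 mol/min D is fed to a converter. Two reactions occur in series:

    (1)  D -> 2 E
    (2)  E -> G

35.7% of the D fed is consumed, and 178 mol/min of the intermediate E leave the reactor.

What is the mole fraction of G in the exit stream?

0.124

Conversion of D: D consumed = 1ξ₁ = 0.357 × 326 → ξ₁ = 116.4 mol/min.
E balance: n_E = 0 + 2ξ₁ − 1ξ₂ = 178 → ξ₂ = (2·116.4 − 178)/1 = 54.76 mol/min.
Outlet amounts (n = n₀ + Σ ν·ξ):
  D: 326 − 1(116.4) = 209.6
  E: 0 + 2(116.4) − 1(54.76) = 178
  G: 0 + 1(54.76) = 54.76
Total out = 442.4 mol/min; y_G = 54.76 / 442.4 = 0.1238.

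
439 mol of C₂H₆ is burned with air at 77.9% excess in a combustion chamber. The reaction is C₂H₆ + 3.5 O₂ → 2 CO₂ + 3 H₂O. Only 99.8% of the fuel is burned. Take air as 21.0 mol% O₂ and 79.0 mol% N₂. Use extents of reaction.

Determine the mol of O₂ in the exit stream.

1200 mol

Stoichiometric O₂ = 3.5 × 439 = 1536 mol; O₂ fed = 1536 × 1.779 = 2733 mol.
N₂ fed = 2733 × 79/21 = 10280 mol.
Fuel reacted = 0.998 × 439 → ξ = 438.1 mol.
Outlet (n = n₀ + ν ξ):
  C₂H₆: 439 − 1(438.1) = 0.878
  O₂: 2733 − 3.5(438.1) = 1200
  N₂: 10280 (inert)
  CO₂: 0 + 2(438.1) = 876.2
  H₂O: 0 + 3(438.1) = 1314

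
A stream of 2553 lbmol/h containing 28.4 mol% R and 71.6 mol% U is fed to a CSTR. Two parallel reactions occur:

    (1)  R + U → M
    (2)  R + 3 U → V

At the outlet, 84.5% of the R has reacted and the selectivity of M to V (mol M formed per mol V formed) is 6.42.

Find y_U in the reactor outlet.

0.592

Conversion of R: R consumed = 0.845 × 725.1 = 612.7 lbmol/h = 1ξ₁ + 1ξ₂.
Selectivity: 1ξ₁ / (1ξ₂) = 6.42 → ξ₁ = 6.42 ξ₂.
Substitute: (1·6.42 + 1) ξ₂ = 612.7 → ξ₂ = 82.57 lbmol/h, ξ₁ = 530.1 lbmol/h.
Outlet amounts (n = n₀ + Σ ν·ξ):
  R: 725.1 − 1(530.1) − 1(82.57) = 112.4
  U: 1828 − 1(530.1) − 3(82.57) = 1050
  M: 0 + 1(530.1) = 530.1
  V: 0 + 1(82.57) = 82.57
Total out = 1775 lbmol/h; y_U = 1050 / 1775 = 0.5916.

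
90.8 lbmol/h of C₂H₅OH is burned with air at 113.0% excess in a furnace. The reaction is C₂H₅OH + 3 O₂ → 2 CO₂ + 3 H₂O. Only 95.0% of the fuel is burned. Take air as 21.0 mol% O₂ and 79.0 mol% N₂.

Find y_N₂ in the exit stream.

0.742

Stoichiometric O₂ = 3 × 90.8 = 272.4 lbmol/h; O₂ fed = 272.4 × 2.130 = 580.2 lbmol/h.
N₂ fed = 580.2 × 79/21 = 2183 lbmol/h.
Fuel reacted = 0.95 × 90.8 → ξ = 86.26 lbmol/h.
Outlet (n = n₀ + ν ξ):
  C₂H₅OH: 90.8 − 1(86.26) = 4.54
  O₂: 580.2 − 3(86.26) = 321.4
  N₂: 2183 (inert)
  CO₂: 0 + 2(86.26) = 172.5
  H₂O: 0 + 3(86.26) = 258.8
Total out = 2940 lbmol/h; y_N₂ = 2183 / 2940 = 0.7424.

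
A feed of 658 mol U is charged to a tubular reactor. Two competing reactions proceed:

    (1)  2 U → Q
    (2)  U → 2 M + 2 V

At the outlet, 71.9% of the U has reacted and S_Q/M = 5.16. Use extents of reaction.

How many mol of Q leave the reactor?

226 mol

Conversion of U: U consumed = 0.719 × 658 = 473.1 mol = 2ξ₁ + 1ξ₂.
Selectivity: 1ξ₁ / (2ξ₂) = 5.16 → ξ₁ = 10.32 ξ₂.
Substitute: (2·10.32 + 1) ξ₂ = 473.1 → ξ₂ = 21.86 mol, ξ₁ = 225.6 mol.
Outlet amounts (n = n₀ + Σ ν·ξ):
  U: 658 − 2(225.6) − 1(21.86) = 184.9
  Q: 0 + 1(225.6) = 225.6
  M: 0 + 2(21.86) = 43.72
  V: 0 + 2(21.86) = 43.72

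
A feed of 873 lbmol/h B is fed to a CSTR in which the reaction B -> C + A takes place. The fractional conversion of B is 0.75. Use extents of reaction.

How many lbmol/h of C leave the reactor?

B reacted = 0.75 × 873 = 654.8 lbmol/h; ν_B = −1, so ξ = 654.8/1 = 654.8 lbmol/h.
Outlet amounts (n = n₀ + ν ξ):
  B: 873 − 1(654.8) = 218.2
  C: 0 + 1(654.8) = 654.8
  A: 0 + 1(654.8) = 654.8

655 lbmol/h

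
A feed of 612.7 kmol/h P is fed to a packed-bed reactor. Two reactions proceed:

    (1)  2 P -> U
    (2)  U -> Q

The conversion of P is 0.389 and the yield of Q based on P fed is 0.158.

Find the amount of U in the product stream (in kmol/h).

22.4 kmol/h

Conversion of P: P consumed = 2ξ₁ = 0.389 × 612.7 → ξ₁ = 119.2 kmol/h.
Yield of Q: 1ξ₂ / 612.7 = 0.158 → ξ₂ = 96.81 kmol/h.
Outlet amounts (n = n₀ + Σ ν·ξ):
  P: 612.7 − 2(119.2) = 374.4
  U: 0 + 1(119.2) − 1(96.81) = 22.36
  Q: 0 + 1(96.81) = 96.81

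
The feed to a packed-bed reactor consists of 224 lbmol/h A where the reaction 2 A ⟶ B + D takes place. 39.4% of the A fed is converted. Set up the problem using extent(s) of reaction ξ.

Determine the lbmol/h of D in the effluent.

44.1 lbmol/h

A reacted = 0.394 × 224 = 88.26 lbmol/h; ν_A = −2, so ξ = 88.26/2 = 44.13 lbmol/h.
Outlet amounts (n = n₀ + ν ξ):
  A: 224 − 2(44.13) = 135.7
  B: 0 + 1(44.13) = 44.13
  D: 0 + 1(44.13) = 44.13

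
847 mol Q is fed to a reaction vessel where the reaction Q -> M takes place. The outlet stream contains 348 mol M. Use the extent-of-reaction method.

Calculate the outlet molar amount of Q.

499 mol

For M: n = n₀ + 1ξ → 348 = 0 + 1ξ, giving ξ = 348 mol.
Outlet amounts (n = n₀ + ν ξ):
  Q: 847 − 1(348) = 499
  M: 0 + 1(348) = 348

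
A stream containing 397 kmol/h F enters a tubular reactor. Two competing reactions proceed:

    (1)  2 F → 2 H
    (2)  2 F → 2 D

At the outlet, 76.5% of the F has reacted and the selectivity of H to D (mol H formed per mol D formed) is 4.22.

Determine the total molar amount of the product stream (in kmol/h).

Conversion of F: F consumed = 0.765 × 397 = 303.7 kmol/h = 2ξ₁ + 2ξ₂.
Selectivity: 2ξ₁ / (2ξ₂) = 4.22 → ξ₁ = 4.22 ξ₂.
Substitute: (2·4.22 + 2) ξ₂ = 303.7 → ξ₂ = 29.09 kmol/h, ξ₁ = 122.8 kmol/h.
Outlet amounts (n = n₀ + Σ ν·ξ):
  F: 397 − 2(122.8) − 2(29.09) = 93.3
  H: 0 + 2(122.8) = 245.5
  D: 0 + 2(29.09) = 58.18
Total out = 93.3 + 245.5 + 58.18 = 397 kmol/h.

397 kmol/h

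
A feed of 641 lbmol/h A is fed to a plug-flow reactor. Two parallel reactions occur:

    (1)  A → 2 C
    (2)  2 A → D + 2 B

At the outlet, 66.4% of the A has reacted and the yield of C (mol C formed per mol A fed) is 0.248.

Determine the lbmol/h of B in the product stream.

Yield of C: 2ξ₁ / 641 = 0.248 → ξ₁ = 79.48 lbmol/h.
Conversion of A: 1ξ₁ + 2ξ₂ = 0.664 × 641 = 425.6 → ξ₂ = 173.1 lbmol/h.
Outlet amounts (n = n₀ + Σ ν·ξ):
  A: 641 − 1(79.48) − 2(173.1) = 215.4
  C: 0 + 2(79.48) = 159
  D: 0 + 1(173.1) = 173.1
  B: 0 + 2(173.1) = 346.1

346 lbmol/h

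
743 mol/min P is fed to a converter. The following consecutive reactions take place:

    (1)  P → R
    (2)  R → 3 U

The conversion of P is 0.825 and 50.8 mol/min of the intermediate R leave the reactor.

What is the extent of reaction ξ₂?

ξ₂ = 562 mol/min

Conversion of P: P consumed = 1ξ₁ = 0.825 × 743 → ξ₁ = 613 mol/min.
R balance: n_R = 0 + 1ξ₁ − 1ξ₂ = 50.8 → ξ₂ = (1·613 − 50.8)/1 = 562.2 mol/min.
Outlet amounts (n = n₀ + Σ ν·ξ):
  P: 743 − 1(613) = 130
  R: 0 + 1(613) − 1(562.2) = 50.8
  U: 0 + 3(562.2) = 1687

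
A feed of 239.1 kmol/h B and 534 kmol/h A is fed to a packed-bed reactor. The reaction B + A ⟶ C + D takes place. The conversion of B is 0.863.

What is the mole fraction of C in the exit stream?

0.267

B reacted = 0.863 × 239.1 = 206.3 kmol/h; ν_B = −1, so ξ = 206.3/1 = 206.3 kmol/h.
Outlet amounts (n = n₀ + ν ξ):
  B: 239.1 − 1(206.3) = 32.76
  A: 534 − 1(206.3) = 327.7
  C: 0 + 1(206.3) = 206.3
  D: 0 + 1(206.3) = 206.3
Total out = 773.1 kmol/h; y_C = 206.3 / 773.1 = 0.2669.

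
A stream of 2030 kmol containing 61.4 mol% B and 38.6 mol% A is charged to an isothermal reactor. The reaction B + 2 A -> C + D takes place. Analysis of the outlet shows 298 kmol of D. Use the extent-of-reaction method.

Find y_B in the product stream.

0.548

For D: n = n₀ + 1ξ → 298 = 0 + 1ξ, giving ξ = 298 kmol.
Outlet amounts (n = n₀ + ν ξ):
  B: 1246 − 1(298) = 948.4
  A: 783.6 − 2(298) = 187.6
  C: 0 + 1(298) = 298
  D: 0 + 1(298) = 298
Total out = 1732 kmol; y_B = 948.4 / 1732 = 0.5476.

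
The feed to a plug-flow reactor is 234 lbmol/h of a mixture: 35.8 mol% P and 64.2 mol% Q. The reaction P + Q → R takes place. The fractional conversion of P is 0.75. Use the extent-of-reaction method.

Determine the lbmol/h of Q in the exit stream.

P reacted = 0.75 × 83.77 = 62.83 lbmol/h; ν_P = −1, so ξ = 62.83/1 = 62.83 lbmol/h.
Outlet amounts (n = n₀ + ν ξ):
  P: 83.77 − 1(62.83) = 20.94
  Q: 150.2 − 1(62.83) = 87.4
  R: 0 + 1(62.83) = 62.83

87.4 lbmol/h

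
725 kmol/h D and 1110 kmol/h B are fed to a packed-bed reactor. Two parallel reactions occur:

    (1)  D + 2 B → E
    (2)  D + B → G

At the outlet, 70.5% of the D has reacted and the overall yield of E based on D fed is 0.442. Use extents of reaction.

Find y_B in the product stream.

Yield of E: 1ξ₁ / 725 = 0.442 → ξ₁ = 320.4 kmol/h.
Conversion of D: 1ξ₁ + 1ξ₂ = 0.705 × 725 = 511.1 → ξ₂ = 190.7 kmol/h.
Outlet amounts (n = n₀ + Σ ν·ξ):
  D: 725 − 1(320.4) − 1(190.7) = 213.9
  B: 1110 − 2(320.4) − 1(190.7) = 278.4
  E: 0 + 1(320.4) = 320.4
  G: 0 + 1(190.7) = 190.7
Total out = 1003 kmol/h; y_B = 278.4 / 1003 = 0.2775.

0.277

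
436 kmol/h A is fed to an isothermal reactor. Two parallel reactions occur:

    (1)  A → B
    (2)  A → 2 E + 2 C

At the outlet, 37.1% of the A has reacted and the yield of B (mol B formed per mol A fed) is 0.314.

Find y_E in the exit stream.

0.0974

Yield of B: 1ξ₁ / 436 = 0.314 → ξ₁ = 136.9 kmol/h.
Conversion of A: 1ξ₁ + 1ξ₂ = 0.371 × 436 = 161.8 → ξ₂ = 24.85 kmol/h.
Outlet amounts (n = n₀ + Σ ν·ξ):
  A: 436 − 1(136.9) − 1(24.85) = 274.2
  B: 0 + 1(136.9) = 136.9
  E: 0 + 2(24.85) = 49.7
  C: 0 + 2(24.85) = 49.7
Total out = 510.6 kmol/h; y_E = 49.7 / 510.6 = 0.09735.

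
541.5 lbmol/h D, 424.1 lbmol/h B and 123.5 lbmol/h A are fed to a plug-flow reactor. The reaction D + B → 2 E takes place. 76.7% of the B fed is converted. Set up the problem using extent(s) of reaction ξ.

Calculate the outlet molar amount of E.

B reacted = 0.767 × 424.1 = 325.3 lbmol/h; ν_B = −1, so ξ = 325.3/1 = 325.3 lbmol/h.
Outlet amounts (n = n₀ + ν ξ):
  D: 541.5 − 1(325.3) = 216.2
  B: 424.1 − 1(325.3) = 98.82
  E: 0 + 2(325.3) = 650.6
  A: 123.5 (inert)

651 lbmol/h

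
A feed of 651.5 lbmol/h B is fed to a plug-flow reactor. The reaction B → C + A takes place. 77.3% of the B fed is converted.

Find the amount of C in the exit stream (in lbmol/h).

504 lbmol/h

B reacted = 0.773 × 651.5 = 503.6 lbmol/h; ν_B = −1, so ξ = 503.6/1 = 503.6 lbmol/h.
Outlet amounts (n = n₀ + ν ξ):
  B: 651.5 − 1(503.6) = 147.9
  C: 0 + 1(503.6) = 503.6
  A: 0 + 1(503.6) = 503.6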